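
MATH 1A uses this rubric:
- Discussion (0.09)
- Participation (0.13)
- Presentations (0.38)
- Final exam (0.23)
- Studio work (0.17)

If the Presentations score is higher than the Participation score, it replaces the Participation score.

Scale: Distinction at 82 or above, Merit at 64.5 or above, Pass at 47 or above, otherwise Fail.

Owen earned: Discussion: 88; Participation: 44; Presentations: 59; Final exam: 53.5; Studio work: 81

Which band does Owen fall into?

Presentations (59) > Participation (44), so Participation counts as 59.
Weighted total:
  Discussion 88 × 0.09 = 7.92
  Participation 59 × 0.13 = 7.67
  Presentations 59 × 0.38 = 22.42
  Final exam 53.5 × 0.23 = 12.305
  Studio work 81 × 0.17 = 13.77
Sum = 64.085
64.085 is ≥ 47 and < 64.5 → Pass

Pass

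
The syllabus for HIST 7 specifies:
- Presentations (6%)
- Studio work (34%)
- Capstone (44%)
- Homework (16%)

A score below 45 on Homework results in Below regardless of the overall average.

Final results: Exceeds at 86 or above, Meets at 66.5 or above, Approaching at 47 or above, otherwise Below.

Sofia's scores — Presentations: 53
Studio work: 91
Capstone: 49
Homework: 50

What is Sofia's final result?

Approaching

Homework score 50 ≥ 45: minimum met.
Weighted total:
  Presentations 53 × 0.06 = 3.18
  Studio work 91 × 0.34 = 30.94
  Capstone 49 × 0.44 = 21.56
  Homework 50 × 0.16 = 8
Sum = 63.68
63.68 is ≥ 47 and < 66.5 → Approaching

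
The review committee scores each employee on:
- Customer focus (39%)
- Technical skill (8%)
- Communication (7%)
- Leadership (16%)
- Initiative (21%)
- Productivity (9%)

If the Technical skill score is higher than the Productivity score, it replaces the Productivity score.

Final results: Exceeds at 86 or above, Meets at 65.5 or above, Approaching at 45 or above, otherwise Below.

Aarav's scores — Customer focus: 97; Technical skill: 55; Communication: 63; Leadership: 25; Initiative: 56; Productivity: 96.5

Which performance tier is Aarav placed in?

Technical skill (55) ≤ Productivity (96.5), so Productivity stays at 96.5.
Weighted total:
  Customer focus 97 × 0.39 = 37.83
  Technical skill 55 × 0.08 = 4.4
  Communication 63 × 0.07 = 4.41
  Leadership 25 × 0.16 = 4
  Initiative 56 × 0.21 = 11.76
  Productivity 96.5 × 0.09 = 8.685
Sum = 71.085
71.085 is ≥ 65.5 and < 86 → Meets

Meets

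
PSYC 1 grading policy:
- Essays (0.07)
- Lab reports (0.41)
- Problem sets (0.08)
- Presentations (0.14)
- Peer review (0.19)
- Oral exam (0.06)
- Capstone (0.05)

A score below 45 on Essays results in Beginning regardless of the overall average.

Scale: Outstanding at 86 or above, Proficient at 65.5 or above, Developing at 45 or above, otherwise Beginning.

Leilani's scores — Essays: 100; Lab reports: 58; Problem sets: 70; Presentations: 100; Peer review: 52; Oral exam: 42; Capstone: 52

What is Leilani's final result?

Essays score 100 ≥ 45: minimum met.
Weighted total:
  Essays 100 × 0.07 = 7
  Lab reports 58 × 0.41 = 23.78
  Problem sets 70 × 0.08 = 5.6
  Presentations 100 × 0.14 = 14
  Peer review 52 × 0.19 = 9.88
  Oral exam 42 × 0.06 = 2.52
  Capstone 52 × 0.05 = 2.6
Sum = 65.38
65.38 is ≥ 45 and < 65.5 → Developing

Developing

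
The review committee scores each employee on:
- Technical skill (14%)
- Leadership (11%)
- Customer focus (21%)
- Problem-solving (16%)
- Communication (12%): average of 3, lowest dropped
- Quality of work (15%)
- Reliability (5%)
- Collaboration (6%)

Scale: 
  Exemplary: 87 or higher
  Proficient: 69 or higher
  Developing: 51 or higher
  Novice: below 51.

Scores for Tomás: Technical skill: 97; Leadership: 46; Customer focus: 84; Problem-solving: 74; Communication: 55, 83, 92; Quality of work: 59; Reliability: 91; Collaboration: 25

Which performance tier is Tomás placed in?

Communication: drop 55 → average of remaining 2 = 175/2 = 87.5
Weighted total:
  Technical skill 97 × 0.14 = 13.58
  Leadership 46 × 0.11 = 5.06
  Customer focus 84 × 0.21 = 17.64
  Problem-solving 74 × 0.16 = 11.84
  Communication 87.5 × 0.12 = 10.5
  Quality of work 59 × 0.15 = 8.85
  Reliability 91 × 0.05 = 4.55
  Collaboration 25 × 0.06 = 1.5
Sum = 73.52
73.52 is ≥ 69 and < 87 → Proficient

Proficient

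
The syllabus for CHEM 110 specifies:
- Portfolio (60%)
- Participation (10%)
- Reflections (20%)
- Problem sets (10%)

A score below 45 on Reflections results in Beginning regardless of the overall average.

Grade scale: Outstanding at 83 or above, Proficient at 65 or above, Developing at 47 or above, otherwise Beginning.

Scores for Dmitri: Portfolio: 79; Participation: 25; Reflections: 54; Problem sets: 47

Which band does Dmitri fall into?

Reflections score 54 ≥ 45: minimum met.
Weighted total:
  Portfolio 79 × 0.6 = 47.4
  Participation 25 × 0.1 = 2.5
  Reflections 54 × 0.2 = 10.8
  Problem sets 47 × 0.1 = 4.7
Sum = 65.4
65.4 is ≥ 65 and < 83 → Proficient

Proficient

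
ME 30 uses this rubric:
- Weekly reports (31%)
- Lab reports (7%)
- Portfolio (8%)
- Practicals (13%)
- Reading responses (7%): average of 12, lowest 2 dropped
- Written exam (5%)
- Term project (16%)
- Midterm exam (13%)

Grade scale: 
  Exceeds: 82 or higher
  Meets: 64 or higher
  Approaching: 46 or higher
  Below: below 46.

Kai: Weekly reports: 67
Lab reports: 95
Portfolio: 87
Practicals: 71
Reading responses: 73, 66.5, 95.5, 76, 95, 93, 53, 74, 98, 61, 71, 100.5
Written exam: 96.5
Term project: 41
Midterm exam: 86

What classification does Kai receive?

Meets

Reading responses: drop 53, 61 → average of remaining 10 = 842.5/10 = 84.25
Weighted total:
  Weekly reports 67 × 0.31 = 20.77
  Lab reports 95 × 0.07 = 6.65
  Portfolio 87 × 0.08 = 6.96
  Practicals 71 × 0.13 = 9.23
  Reading responses 84.25 × 0.07 = 5.8975
  Written exam 96.5 × 0.05 = 4.825
  Term project 41 × 0.16 = 6.56
  Midterm exam 86 × 0.13 = 11.18
Sum = 72.0725
72.0725 is ≥ 64 and < 82 → Meets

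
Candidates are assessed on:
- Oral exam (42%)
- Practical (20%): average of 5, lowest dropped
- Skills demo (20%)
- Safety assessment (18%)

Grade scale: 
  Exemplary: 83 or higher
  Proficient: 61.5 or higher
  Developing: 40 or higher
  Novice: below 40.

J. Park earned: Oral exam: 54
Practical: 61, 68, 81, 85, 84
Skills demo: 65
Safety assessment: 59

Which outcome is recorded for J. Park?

Proficient

Practical: drop 61 → average of remaining 4 = 318/4 = 79.5
Weighted total:
  Oral exam 54 × 0.42 = 22.68
  Practical 79.5 × 0.2 = 15.9
  Skills demo 65 × 0.2 = 13
  Safety assessment 59 × 0.18 = 10.62
Sum = 62.2
62.2 is ≥ 61.5 and < 83 → Proficient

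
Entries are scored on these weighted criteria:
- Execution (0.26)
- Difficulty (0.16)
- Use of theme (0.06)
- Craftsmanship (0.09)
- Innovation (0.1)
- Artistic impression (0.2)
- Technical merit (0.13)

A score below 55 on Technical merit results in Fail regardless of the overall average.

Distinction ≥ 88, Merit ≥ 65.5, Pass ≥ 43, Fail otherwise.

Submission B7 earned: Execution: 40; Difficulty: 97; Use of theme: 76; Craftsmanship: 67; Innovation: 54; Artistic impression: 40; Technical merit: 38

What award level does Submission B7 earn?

Fail

Technical merit score 38 < 55: minimum not met.
Weighted total:
  Execution 40 × 0.26 = 10.4
  Difficulty 97 × 0.16 = 15.52
  Use of theme 76 × 0.06 = 4.56
  Craftsmanship 67 × 0.09 = 6.03
  Innovation 54 × 0.1 = 5.4
  Artistic impression 40 × 0.2 = 8
  Technical merit 38 × 0.13 = 4.94
Sum = 54.85
Because the Technical merit minimum was not met, the result is Fail.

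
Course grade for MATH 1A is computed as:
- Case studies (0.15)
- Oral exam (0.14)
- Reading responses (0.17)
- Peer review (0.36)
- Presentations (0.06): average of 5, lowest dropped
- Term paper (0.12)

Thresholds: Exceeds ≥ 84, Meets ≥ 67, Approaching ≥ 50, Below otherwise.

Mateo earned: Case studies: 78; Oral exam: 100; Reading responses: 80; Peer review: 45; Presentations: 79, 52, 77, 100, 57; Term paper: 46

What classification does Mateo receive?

Approaching

Presentations: drop 52 → average of remaining 4 = 313/4 = 78.25
Weighted total:
  Case studies 78 × 0.15 = 11.7
  Oral exam 100 × 0.14 = 14
  Reading responses 80 × 0.17 = 13.6
  Peer review 45 × 0.36 = 16.2
  Presentations 78.25 × 0.06 = 4.695
  Term paper 46 × 0.12 = 5.52
Sum = 65.715
65.715 is ≥ 50 and < 67 → Approaching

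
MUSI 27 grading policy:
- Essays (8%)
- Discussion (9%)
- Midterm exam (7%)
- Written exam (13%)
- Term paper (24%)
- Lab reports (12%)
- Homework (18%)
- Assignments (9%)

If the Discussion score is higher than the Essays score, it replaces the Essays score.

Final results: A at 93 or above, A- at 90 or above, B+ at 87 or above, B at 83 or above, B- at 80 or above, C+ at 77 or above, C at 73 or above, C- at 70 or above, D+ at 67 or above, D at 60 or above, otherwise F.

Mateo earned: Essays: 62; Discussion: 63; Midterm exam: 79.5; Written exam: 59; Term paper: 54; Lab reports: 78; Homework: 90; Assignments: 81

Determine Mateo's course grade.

Discussion (63) > Essays (62), so Essays counts as 63.
Weighted total:
  Essays 63 × 0.08 = 5.04
  Discussion 63 × 0.09 = 5.67
  Midterm exam 79.5 × 0.07 = 5.565
  Written exam 59 × 0.13 = 7.67
  Term paper 54 × 0.24 = 12.96
  Lab reports 78 × 0.12 = 9.36
  Homework 90 × 0.18 = 16.2
  Assignments 81 × 0.09 = 7.29
Sum = 69.755
69.755 is ≥ 67 and < 70 → D+

D+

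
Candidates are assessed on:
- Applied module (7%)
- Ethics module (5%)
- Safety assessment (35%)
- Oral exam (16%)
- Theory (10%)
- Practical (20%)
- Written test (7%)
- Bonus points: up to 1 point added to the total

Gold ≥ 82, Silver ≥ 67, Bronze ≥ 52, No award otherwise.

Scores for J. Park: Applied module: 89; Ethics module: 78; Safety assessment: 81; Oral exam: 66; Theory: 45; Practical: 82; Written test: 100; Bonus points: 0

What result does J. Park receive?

Silver

Weighted total:
  Applied module 89 × 0.07 = 6.23
  Ethics module 78 × 0.05 = 3.9
  Safety assessment 81 × 0.35 = 28.35
  Oral exam 66 × 0.16 = 10.56
  Theory 45 × 0.1 = 4.5
  Practical 82 × 0.2 = 16.4
  Written test 100 × 0.07 = 7
Sum = 76.94
Bonus points: 76.94 + 0 = 76.94
76.94 is ≥ 67 and < 82 → Silver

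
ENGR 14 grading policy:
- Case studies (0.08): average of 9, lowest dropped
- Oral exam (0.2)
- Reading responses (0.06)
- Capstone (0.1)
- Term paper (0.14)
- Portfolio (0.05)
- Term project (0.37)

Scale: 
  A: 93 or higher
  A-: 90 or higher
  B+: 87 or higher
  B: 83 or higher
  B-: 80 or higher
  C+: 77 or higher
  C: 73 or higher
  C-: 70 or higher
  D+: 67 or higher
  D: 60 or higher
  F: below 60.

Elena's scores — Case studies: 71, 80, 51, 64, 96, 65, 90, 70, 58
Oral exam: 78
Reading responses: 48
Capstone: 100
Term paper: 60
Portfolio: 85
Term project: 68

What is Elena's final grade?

Case studies: drop 51 → average of remaining 8 = 594/8 = 74.25
Weighted total:
  Case studies 74.25 × 0.08 = 5.94
  Oral exam 78 × 0.2 = 15.6
  Reading responses 48 × 0.06 = 2.88
  Capstone 100 × 0.1 = 10
  Term paper 60 × 0.14 = 8.4
  Portfolio 85 × 0.05 = 4.25
  Term project 68 × 0.37 = 25.16
Sum = 72.23
72.23 is ≥ 70 and < 73 → C-

C-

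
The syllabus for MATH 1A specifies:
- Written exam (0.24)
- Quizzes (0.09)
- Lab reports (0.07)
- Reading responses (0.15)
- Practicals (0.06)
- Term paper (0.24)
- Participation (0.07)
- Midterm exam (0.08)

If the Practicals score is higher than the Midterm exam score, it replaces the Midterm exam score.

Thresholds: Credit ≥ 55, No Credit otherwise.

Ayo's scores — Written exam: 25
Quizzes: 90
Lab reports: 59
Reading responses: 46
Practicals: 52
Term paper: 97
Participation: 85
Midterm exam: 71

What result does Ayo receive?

Practicals (52) ≤ Midterm exam (71), so Midterm exam stays at 71.
Weighted total:
  Written exam 25 × 0.24 = 6
  Quizzes 90 × 0.09 = 8.1
  Lab reports 59 × 0.07 = 4.13
  Reading responses 46 × 0.15 = 6.9
  Practicals 52 × 0.06 = 3.12
  Term paper 97 × 0.24 = 23.28
  Participation 85 × 0.07 = 5.95
  Midterm exam 71 × 0.08 = 5.68
Sum = 63.16
63.16 ≥ 55 → Credit

Credit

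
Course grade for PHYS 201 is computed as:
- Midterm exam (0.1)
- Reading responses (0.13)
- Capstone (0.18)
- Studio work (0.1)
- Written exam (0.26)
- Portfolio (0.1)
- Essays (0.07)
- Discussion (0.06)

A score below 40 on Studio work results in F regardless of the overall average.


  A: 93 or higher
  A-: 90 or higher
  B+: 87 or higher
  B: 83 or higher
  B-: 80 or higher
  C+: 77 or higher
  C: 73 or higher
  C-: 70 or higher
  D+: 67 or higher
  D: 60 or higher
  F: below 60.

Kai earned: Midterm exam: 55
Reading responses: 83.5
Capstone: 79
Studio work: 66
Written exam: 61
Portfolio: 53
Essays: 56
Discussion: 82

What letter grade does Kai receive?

D+

Studio work score 66 ≥ 40: minimum met.
Weighted total:
  Midterm exam 55 × 0.1 = 5.5
  Reading responses 83.5 × 0.13 = 10.855
  Capstone 79 × 0.18 = 14.22
  Studio work 66 × 0.1 = 6.6
  Written exam 61 × 0.26 = 15.86
  Portfolio 53 × 0.1 = 5.3
  Essays 56 × 0.07 = 3.92
  Discussion 82 × 0.06 = 4.92
Sum = 67.175
67.175 is ≥ 67 and < 70 → D+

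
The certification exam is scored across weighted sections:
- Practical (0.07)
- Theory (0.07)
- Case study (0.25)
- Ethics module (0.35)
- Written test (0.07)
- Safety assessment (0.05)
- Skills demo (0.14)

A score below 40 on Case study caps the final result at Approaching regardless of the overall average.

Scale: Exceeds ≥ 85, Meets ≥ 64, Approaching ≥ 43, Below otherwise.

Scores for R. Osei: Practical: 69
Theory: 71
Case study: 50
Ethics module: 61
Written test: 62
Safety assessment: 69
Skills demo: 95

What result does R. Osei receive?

Meets

Case study score 50 ≥ 40: minimum met.
Weighted total:
  Practical 69 × 0.07 = 4.83
  Theory 71 × 0.07 = 4.97
  Case study 50 × 0.25 = 12.5
  Ethics module 61 × 0.35 = 21.35
  Written test 62 × 0.07 = 4.34
  Safety assessment 69 × 0.05 = 3.45
  Skills demo 95 × 0.14 = 13.3
Sum = 64.74
64.74 is ≥ 64 and < 85 → Meets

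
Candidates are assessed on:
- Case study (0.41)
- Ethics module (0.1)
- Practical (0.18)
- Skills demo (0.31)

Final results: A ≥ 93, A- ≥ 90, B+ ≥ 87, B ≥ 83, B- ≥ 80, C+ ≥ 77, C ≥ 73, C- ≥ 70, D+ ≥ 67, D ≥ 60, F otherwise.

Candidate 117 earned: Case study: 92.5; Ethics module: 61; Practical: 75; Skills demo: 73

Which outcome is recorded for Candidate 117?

B-

Weighted total:
  Case study 92.5 × 0.41 = 37.925
  Ethics module 61 × 0.1 = 6.1
  Practical 75 × 0.18 = 13.5
  Skills demo 73 × 0.31 = 22.63
Sum = 80.155
80.155 is ≥ 80 and < 83 → B-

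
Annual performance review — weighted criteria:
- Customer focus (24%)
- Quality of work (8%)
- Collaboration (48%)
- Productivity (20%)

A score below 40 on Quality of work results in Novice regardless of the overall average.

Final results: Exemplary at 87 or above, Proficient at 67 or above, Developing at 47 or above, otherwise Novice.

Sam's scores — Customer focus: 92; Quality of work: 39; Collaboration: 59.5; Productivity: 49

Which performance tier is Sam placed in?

Novice

Quality of work score 39 < 40: minimum not met.
Weighted total:
  Customer focus 92 × 0.24 = 22.08
  Quality of work 39 × 0.08 = 3.12
  Collaboration 59.5 × 0.48 = 28.56
  Productivity 49 × 0.2 = 9.8
Sum = 63.56
Because the Quality of work minimum was not met, the result is Novice.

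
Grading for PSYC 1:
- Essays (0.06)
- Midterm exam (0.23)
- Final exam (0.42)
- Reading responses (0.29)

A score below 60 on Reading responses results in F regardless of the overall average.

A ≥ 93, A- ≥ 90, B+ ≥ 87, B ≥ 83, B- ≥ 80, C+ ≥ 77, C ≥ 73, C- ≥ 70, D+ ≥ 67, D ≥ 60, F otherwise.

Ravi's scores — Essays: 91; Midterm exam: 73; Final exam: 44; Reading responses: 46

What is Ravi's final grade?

F

Reading responses score 46 < 60: minimum not met.
Weighted total:
  Essays 91 × 0.06 = 5.46
  Midterm exam 73 × 0.23 = 16.79
  Final exam 44 × 0.42 = 18.48
  Reading responses 46 × 0.29 = 13.34
Sum = 54.07
Because the Reading responses minimum was not met, the result is F.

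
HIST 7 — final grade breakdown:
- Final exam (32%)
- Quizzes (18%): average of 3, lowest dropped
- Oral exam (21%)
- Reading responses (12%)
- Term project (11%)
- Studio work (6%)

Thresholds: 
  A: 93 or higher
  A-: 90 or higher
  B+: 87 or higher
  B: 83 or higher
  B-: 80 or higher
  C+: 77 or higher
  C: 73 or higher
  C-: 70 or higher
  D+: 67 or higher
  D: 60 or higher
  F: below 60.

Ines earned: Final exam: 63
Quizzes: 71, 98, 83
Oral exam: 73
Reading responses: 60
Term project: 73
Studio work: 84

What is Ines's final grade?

C-

Quizzes: drop 71 → average of remaining 2 = 181/2 = 90.5
Weighted total:
  Final exam 63 × 0.32 = 20.16
  Quizzes 90.5 × 0.18 = 16.29
  Oral exam 73 × 0.21 = 15.33
  Reading responses 60 × 0.12 = 7.2
  Term project 73 × 0.11 = 8.03
  Studio work 84 × 0.06 = 5.04
Sum = 72.05
72.05 is ≥ 70 and < 73 → C-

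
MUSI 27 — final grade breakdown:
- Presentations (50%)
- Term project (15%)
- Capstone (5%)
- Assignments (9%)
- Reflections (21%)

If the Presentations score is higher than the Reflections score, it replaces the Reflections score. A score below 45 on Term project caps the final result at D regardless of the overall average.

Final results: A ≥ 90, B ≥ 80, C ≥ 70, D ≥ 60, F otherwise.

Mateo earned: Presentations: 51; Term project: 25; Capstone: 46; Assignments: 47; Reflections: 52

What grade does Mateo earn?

Presentations (51) ≤ Reflections (52), so Reflections stays at 52.
Term project score 25 < 45: minimum not met.
Weighted total:
  Presentations 51 × 0.5 = 25.5
  Term project 25 × 0.15 = 3.75
  Capstone 46 × 0.05 = 2.3
  Assignments 47 × 0.09 = 4.23
  Reflections 52 × 0.21 = 10.92
Sum = 46.7
46.7 would be F; cap at D applies → F.

F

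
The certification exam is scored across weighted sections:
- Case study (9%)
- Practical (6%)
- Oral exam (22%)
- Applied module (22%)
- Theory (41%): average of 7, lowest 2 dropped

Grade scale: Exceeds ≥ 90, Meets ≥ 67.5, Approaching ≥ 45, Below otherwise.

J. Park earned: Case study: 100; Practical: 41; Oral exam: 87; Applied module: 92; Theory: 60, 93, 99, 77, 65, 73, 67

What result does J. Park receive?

Theory: drop 60, 65 → average of remaining 5 = 409/5 = 81.8
Weighted total:
  Case study 100 × 0.09 = 9
  Practical 41 × 0.06 = 2.46
  Oral exam 87 × 0.22 = 19.14
  Applied module 92 × 0.22 = 20.24
  Theory 81.8 × 0.41 = 33.538
Sum = 84.378
84.378 is ≥ 67.5 and < 90 → Meets

Meets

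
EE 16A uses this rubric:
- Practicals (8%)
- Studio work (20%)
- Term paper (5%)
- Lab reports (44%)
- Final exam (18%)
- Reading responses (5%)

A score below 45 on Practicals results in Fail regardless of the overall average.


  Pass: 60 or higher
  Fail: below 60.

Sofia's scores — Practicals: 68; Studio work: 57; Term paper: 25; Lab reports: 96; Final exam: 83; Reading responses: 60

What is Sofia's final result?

Pass

Practicals score 68 ≥ 45: minimum met.
Weighted total:
  Practicals 68 × 0.08 = 5.44
  Studio work 57 × 0.2 = 11.4
  Term paper 25 × 0.05 = 1.25
  Lab reports 96 × 0.44 = 42.24
  Final exam 83 × 0.18 = 14.94
  Reading responses 60 × 0.05 = 3
Sum = 78.27
78.27 ≥ 60 → Pass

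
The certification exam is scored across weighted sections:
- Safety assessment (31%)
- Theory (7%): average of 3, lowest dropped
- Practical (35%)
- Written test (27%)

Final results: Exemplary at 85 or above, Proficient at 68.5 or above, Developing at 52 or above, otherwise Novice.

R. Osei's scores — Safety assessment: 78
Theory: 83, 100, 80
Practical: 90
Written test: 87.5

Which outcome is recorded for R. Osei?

Theory: drop 80 → average of remaining 2 = 183/2 = 91.5
Weighted total:
  Safety assessment 78 × 0.31 = 24.18
  Theory 91.5 × 0.07 = 6.405
  Practical 90 × 0.35 = 31.5
  Written test 87.5 × 0.27 = 23.625
Sum = 85.71
85.71 ≥ 85 → Exemplary

Exemplary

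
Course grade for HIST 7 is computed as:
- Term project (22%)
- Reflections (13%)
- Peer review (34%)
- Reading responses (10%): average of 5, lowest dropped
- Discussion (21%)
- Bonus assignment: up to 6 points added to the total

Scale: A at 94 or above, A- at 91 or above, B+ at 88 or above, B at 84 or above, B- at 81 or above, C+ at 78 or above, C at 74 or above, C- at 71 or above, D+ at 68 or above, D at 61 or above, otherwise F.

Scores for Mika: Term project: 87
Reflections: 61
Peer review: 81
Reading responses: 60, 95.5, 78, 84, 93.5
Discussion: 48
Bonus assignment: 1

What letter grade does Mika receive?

Reading responses: drop 60 → average of remaining 4 = 351/4 = 87.75
Weighted total:
  Term project 87 × 0.22 = 19.14
  Reflections 61 × 0.13 = 7.93
  Peer review 81 × 0.34 = 27.54
  Reading responses 87.75 × 0.1 = 8.775
  Discussion 48 × 0.21 = 10.08
Sum = 73.465
Bonus assignment: 73.465 + 1 = 74.465
74.465 is ≥ 74 and < 78 → C

C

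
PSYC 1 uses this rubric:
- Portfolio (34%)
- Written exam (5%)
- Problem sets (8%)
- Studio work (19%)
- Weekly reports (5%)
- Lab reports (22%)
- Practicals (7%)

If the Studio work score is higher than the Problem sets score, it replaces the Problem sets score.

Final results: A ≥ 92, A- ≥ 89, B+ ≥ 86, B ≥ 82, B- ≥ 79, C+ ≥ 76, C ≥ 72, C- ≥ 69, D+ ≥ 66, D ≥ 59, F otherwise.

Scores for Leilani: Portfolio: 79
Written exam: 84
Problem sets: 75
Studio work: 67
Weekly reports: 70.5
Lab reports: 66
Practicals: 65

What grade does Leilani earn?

Studio work (67) ≤ Problem sets (75), so Problem sets stays at 75.
Weighted total:
  Portfolio 79 × 0.34 = 26.86
  Written exam 84 × 0.05 = 4.2
  Problem sets 75 × 0.08 = 6
  Studio work 67 × 0.19 = 12.73
  Weekly reports 70.5 × 0.05 = 3.525
  Lab reports 66 × 0.22 = 14.52
  Practicals 65 × 0.07 = 4.55
Sum = 72.385
72.385 is ≥ 72 and < 76 → C

C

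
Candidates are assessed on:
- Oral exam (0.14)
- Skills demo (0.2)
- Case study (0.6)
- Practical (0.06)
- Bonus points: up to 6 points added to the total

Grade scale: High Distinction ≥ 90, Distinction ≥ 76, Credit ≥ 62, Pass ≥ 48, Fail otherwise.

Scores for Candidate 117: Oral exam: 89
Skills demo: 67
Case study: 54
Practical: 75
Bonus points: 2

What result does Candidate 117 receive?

Weighted total:
  Oral exam 89 × 0.14 = 12.46
  Skills demo 67 × 0.2 = 13.4
  Case study 54 × 0.6 = 32.4
  Practical 75 × 0.06 = 4.5
Sum = 62.76
Bonus points: 62.76 + 2 = 64.76
64.76 is ≥ 62 and < 76 → Credit

Credit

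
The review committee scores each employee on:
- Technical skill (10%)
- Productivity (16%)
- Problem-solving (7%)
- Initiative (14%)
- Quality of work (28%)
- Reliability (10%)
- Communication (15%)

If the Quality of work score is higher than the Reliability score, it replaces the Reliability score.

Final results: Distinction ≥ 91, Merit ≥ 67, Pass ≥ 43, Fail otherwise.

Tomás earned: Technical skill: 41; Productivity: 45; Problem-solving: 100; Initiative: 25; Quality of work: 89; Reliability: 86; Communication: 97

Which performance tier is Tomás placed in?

Merit

Quality of work (89) > Reliability (86), so Reliability counts as 89.
Weighted total:
  Technical skill 41 × 0.1 = 4.1
  Productivity 45 × 0.16 = 7.2
  Problem-solving 100 × 0.07 = 7
  Initiative 25 × 0.14 = 3.5
  Quality of work 89 × 0.28 = 24.92
  Reliability 89 × 0.1 = 8.9
  Communication 97 × 0.15 = 14.55
Sum = 70.17
70.17 is ≥ 67 and < 91 → Merit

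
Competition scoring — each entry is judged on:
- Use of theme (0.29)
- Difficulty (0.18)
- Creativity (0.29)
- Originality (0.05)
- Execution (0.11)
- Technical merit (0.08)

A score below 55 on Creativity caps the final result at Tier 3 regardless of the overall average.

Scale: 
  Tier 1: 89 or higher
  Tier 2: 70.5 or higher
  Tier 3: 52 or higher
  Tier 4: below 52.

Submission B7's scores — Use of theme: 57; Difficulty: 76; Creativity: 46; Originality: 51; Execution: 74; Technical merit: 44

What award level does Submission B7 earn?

Tier 3

Creativity score 46 < 55: minimum not met.
Weighted total:
  Use of theme 57 × 0.29 = 16.53
  Difficulty 76 × 0.18 = 13.68
  Creativity 46 × 0.29 = 13.34
  Originality 51 × 0.05 = 2.55
  Execution 74 × 0.11 = 8.14
  Technical merit 44 × 0.08 = 3.52
Sum = 57.76
57.76 would be Tier 3; cap at Tier 3 applies → Tier 3.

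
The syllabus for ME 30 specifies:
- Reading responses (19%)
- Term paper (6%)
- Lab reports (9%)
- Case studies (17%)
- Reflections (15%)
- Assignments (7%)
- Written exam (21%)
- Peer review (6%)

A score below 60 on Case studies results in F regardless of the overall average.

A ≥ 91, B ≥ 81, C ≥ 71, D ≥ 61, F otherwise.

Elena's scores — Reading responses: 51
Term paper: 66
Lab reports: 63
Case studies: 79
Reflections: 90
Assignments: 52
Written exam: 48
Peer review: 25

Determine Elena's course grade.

D

Case studies score 79 ≥ 60: minimum met.
Weighted total:
  Reading responses 51 × 0.19 = 9.69
  Term paper 66 × 0.06 = 3.96
  Lab reports 63 × 0.09 = 5.67
  Case studies 79 × 0.17 = 13.43
  Reflections 90 × 0.15 = 13.5
  Assignments 52 × 0.07 = 3.64
  Written exam 48 × 0.21 = 10.08
  Peer review 25 × 0.06 = 1.5
Sum = 61.47
61.47 is ≥ 61 and < 71 → D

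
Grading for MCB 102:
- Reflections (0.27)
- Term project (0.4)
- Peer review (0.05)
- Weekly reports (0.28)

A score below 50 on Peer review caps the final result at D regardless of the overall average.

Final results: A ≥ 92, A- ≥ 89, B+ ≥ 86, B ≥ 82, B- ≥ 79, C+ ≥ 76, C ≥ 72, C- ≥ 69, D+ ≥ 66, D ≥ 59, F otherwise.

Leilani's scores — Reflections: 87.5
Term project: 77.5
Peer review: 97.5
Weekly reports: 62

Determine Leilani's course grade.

Peer review score 97.5 ≥ 50: minimum met.
Weighted total:
  Reflections 87.5 × 0.27 = 23.625
  Term project 77.5 × 0.4 = 31
  Peer review 97.5 × 0.05 = 4.875
  Weekly reports 62 × 0.28 = 17.36
Sum = 76.86
76.86 is ≥ 76 and < 79 → C+

C+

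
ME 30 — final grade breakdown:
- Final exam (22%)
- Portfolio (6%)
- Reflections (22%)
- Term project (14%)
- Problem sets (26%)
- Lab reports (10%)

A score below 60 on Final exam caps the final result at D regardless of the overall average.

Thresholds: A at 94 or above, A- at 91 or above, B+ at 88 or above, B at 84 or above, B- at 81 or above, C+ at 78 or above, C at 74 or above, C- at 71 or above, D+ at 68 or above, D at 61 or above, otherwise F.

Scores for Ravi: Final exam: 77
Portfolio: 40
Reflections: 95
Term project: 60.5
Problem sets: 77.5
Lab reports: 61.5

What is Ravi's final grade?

C

Final exam score 77 ≥ 60: minimum met.
Weighted total:
  Final exam 77 × 0.22 = 16.94
  Portfolio 40 × 0.06 = 2.4
  Reflections 95 × 0.22 = 20.9
  Term project 60.5 × 0.14 = 8.47
  Problem sets 77.5 × 0.26 = 20.15
  Lab reports 61.5 × 0.1 = 6.15
Sum = 75.01
75.01 is ≥ 74 and < 78 → C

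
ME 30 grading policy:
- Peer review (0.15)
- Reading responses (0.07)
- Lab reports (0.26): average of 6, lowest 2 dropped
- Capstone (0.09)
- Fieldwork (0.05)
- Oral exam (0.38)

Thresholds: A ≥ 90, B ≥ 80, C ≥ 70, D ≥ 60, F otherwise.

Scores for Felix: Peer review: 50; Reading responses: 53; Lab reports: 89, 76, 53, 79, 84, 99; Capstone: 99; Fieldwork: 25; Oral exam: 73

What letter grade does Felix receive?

C

Lab reports: drop 53, 76 → average of remaining 4 = 351/4 = 87.75
Weighted total:
  Peer review 50 × 0.15 = 7.5
  Reading responses 53 × 0.07 = 3.71
  Lab reports 87.75 × 0.26 = 22.815
  Capstone 99 × 0.09 = 8.91
  Fieldwork 25 × 0.05 = 1.25
  Oral exam 73 × 0.38 = 27.74
Sum = 71.925
71.925 is ≥ 70 and < 80 → C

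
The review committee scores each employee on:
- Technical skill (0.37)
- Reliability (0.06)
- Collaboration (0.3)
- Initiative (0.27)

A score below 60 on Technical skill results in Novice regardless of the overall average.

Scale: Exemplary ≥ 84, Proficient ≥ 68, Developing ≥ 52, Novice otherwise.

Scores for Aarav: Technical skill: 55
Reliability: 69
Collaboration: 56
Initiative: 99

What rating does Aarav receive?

Technical skill score 55 < 60: minimum not met.
Weighted total:
  Technical skill 55 × 0.37 = 20.35
  Reliability 69 × 0.06 = 4.14
  Collaboration 56 × 0.3 = 16.8
  Initiative 99 × 0.27 = 26.73
Sum = 68.02
Because the Technical skill minimum was not met, the result is Novice.

Novice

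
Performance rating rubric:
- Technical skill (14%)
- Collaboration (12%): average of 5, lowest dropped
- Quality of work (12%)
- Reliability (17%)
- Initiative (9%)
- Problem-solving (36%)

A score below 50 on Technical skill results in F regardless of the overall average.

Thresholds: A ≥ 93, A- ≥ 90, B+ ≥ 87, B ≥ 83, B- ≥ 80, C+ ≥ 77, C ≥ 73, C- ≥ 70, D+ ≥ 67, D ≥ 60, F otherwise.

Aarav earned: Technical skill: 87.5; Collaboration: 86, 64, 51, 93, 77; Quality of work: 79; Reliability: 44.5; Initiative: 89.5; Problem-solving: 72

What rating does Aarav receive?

C-

Collaboration: drop 51 → average of remaining 4 = 320/4 = 80
Technical skill score 87.5 ≥ 50: minimum met.
Weighted total:
  Technical skill 87.5 × 0.14 = 12.25
  Collaboration 80 × 0.12 = 9.6
  Quality of work 79 × 0.12 = 9.48
  Reliability 44.5 × 0.17 = 7.565
  Initiative 89.5 × 0.09 = 8.055
  Problem-solving 72 × 0.36 = 25.92
Sum = 72.87
72.87 is ≥ 70 and < 73 → C-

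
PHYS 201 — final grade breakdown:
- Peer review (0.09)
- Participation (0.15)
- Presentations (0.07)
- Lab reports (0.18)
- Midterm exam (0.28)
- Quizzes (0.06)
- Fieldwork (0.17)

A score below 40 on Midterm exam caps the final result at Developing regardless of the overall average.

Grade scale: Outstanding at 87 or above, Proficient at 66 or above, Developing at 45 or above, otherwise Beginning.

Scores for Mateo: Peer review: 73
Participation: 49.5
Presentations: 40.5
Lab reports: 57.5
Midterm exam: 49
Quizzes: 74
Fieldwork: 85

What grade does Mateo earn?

Midterm exam score 49 ≥ 40: minimum met.
Weighted total:
  Peer review 73 × 0.09 = 6.57
  Participation 49.5 × 0.15 = 7.425
  Presentations 40.5 × 0.07 = 2.835
  Lab reports 57.5 × 0.18 = 10.35
  Midterm exam 49 × 0.28 = 13.72
  Quizzes 74 × 0.06 = 4.44
  Fieldwork 85 × 0.17 = 14.45
Sum = 59.79
59.79 is ≥ 45 and < 66 → Developing

Developing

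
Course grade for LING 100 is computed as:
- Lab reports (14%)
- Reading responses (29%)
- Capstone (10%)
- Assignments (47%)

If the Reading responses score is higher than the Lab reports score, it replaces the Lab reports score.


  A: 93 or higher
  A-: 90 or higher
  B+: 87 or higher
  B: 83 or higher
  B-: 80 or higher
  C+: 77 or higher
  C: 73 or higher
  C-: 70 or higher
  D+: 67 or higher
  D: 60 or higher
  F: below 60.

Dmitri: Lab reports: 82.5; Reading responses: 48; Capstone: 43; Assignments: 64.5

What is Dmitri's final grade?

D

Reading responses (48) ≤ Lab reports (82.5), so Lab reports stays at 82.5.
Weighted total:
  Lab reports 82.5 × 0.14 = 11.55
  Reading responses 48 × 0.29 = 13.92
  Capstone 43 × 0.1 = 4.3
  Assignments 64.5 × 0.47 = 30.315
Sum = 60.085
60.085 is ≥ 60 and < 67 → D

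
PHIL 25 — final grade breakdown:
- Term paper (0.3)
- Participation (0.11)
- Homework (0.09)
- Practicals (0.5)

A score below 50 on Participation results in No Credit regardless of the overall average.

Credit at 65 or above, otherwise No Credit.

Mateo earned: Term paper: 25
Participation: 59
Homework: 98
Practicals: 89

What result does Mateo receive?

Credit

Participation score 59 ≥ 50: minimum met.
Weighted total:
  Term paper 25 × 0.3 = 7.5
  Participation 59 × 0.11 = 6.49
  Homework 98 × 0.09 = 8.82
  Practicals 89 × 0.5 = 44.5
Sum = 67.31
67.31 ≥ 65 → Credit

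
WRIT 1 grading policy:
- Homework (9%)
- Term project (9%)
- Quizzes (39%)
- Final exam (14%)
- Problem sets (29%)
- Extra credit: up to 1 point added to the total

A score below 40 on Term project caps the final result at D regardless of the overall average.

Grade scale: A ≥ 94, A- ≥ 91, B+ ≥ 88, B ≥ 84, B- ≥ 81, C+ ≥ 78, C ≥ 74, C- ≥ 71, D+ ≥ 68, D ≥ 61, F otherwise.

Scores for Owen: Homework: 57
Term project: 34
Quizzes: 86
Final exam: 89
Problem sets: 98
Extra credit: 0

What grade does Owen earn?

D

Term project score 34 < 40: minimum not met.
Weighted total:
  Homework 57 × 0.09 = 5.13
  Term project 34 × 0.09 = 3.06
  Quizzes 86 × 0.39 = 33.54
  Final exam 89 × 0.14 = 12.46
  Problem sets 98 × 0.29 = 28.42
Sum = 82.61
Extra credit: 82.61 + 0 = 82.61
82.61 would be B-; cap at D applies → D.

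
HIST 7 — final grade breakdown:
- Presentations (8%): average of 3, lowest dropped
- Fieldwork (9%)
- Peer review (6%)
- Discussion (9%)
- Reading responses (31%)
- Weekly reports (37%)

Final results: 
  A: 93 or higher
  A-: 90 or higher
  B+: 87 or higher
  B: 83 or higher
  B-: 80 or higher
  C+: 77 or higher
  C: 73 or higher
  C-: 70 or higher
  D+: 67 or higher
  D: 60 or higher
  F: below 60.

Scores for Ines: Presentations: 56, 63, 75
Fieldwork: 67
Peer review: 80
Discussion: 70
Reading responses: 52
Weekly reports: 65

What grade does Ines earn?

D

Presentations: drop 56 → average of remaining 2 = 138/2 = 69
Weighted total:
  Presentations 69 × 0.08 = 5.52
  Fieldwork 67 × 0.09 = 6.03
  Peer review 80 × 0.06 = 4.8
  Discussion 70 × 0.09 = 6.3
  Reading responses 52 × 0.31 = 16.12
  Weekly reports 65 × 0.37 = 24.05
Sum = 62.82
62.82 is ≥ 60 and < 67 → D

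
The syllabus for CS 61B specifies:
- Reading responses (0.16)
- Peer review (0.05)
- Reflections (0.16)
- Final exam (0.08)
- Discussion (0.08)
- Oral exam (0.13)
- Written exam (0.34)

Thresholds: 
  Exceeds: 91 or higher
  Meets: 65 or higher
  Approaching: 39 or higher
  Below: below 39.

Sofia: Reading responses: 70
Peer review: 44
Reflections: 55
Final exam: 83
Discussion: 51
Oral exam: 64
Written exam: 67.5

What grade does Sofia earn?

Approaching

Weighted total:
  Reading responses 70 × 0.16 = 11.2
  Peer review 44 × 0.05 = 2.2
  Reflections 55 × 0.16 = 8.8
  Final exam 83 × 0.08 = 6.64
  Discussion 51 × 0.08 = 4.08
  Oral exam 64 × 0.13 = 8.32
  Written exam 67.5 × 0.34 = 22.95
Sum = 64.19
64.19 is ≥ 39 and < 65 → Approaching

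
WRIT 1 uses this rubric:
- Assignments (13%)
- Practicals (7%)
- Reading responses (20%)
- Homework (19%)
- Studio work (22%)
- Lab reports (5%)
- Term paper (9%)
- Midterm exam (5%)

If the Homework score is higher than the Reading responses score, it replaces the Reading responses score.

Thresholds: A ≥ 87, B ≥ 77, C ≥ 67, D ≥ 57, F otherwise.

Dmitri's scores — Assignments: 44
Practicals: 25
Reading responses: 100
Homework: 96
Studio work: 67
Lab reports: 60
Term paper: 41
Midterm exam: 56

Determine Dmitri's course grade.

Homework (96) ≤ Reading responses (100), so Reading responses stays at 100.
Weighted total:
  Assignments 44 × 0.13 = 5.72
  Practicals 25 × 0.07 = 1.75
  Reading responses 100 × 0.2 = 20
  Homework 96 × 0.19 = 18.24
  Studio work 67 × 0.22 = 14.74
  Lab reports 60 × 0.05 = 3
  Term paper 41 × 0.09 = 3.69
  Midterm exam 56 × 0.05 = 2.8
Sum = 69.94
69.94 is ≥ 67 and < 77 → C

C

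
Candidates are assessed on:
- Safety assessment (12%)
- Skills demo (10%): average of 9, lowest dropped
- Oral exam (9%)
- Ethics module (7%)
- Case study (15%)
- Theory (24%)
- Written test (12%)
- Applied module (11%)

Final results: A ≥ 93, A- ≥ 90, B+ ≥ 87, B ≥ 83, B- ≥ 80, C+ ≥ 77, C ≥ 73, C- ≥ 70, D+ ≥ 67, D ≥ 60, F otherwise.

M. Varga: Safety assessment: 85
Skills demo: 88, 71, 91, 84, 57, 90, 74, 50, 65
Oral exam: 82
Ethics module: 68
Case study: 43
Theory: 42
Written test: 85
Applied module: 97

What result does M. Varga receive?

Skills demo: drop 50 → average of remaining 8 = 620/8 = 77.5
Weighted total:
  Safety assessment 85 × 0.12 = 10.2
  Skills demo 77.5 × 0.1 = 7.75
  Oral exam 82 × 0.09 = 7.38
  Ethics module 68 × 0.07 = 4.76
  Case study 43 × 0.15 = 6.45
  Theory 42 × 0.24 = 10.08
  Written test 85 × 0.12 = 10.2
  Applied module 97 × 0.11 = 10.67
Sum = 67.49
67.49 is ≥ 67 and < 70 → D+

D+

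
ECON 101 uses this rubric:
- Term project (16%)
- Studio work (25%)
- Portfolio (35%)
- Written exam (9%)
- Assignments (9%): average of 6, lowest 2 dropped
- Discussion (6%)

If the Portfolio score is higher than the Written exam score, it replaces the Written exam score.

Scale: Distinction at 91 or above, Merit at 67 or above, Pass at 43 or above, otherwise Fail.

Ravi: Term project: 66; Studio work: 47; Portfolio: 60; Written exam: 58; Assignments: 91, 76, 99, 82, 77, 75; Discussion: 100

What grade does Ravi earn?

Pass

Assignments: drop 75, 76 → average of remaining 4 = 349/4 = 87.25
Portfolio (60) > Written exam (58), so Written exam counts as 60.
Weighted total:
  Term project 66 × 0.16 = 10.56
  Studio work 47 × 0.25 = 11.75
  Portfolio 60 × 0.35 = 21
  Written exam 60 × 0.09 = 5.4
  Assignments 87.25 × 0.09 = 7.8525
  Discussion 100 × 0.06 = 6
Sum = 62.5625
62.5625 is ≥ 43 and < 67 → Pass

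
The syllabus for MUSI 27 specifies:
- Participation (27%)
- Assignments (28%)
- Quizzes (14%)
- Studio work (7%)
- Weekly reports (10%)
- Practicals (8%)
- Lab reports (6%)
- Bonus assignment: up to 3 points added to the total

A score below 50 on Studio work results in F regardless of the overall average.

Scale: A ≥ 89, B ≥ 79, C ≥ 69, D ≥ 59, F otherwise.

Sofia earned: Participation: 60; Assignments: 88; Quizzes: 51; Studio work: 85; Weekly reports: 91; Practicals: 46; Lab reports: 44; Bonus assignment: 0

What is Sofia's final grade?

C

Studio work score 85 ≥ 50: minimum met.
Weighted total:
  Participation 60 × 0.27 = 16.2
  Assignments 88 × 0.28 = 24.64
  Quizzes 51 × 0.14 = 7.14
  Studio work 85 × 0.07 = 5.95
  Weekly reports 91 × 0.1 = 9.1
  Practicals 46 × 0.08 = 3.68
  Lab reports 44 × 0.06 = 2.64
Sum = 69.35
Bonus assignment: 69.35 + 0 = 69.35
69.35 is ≥ 69 and < 79 → C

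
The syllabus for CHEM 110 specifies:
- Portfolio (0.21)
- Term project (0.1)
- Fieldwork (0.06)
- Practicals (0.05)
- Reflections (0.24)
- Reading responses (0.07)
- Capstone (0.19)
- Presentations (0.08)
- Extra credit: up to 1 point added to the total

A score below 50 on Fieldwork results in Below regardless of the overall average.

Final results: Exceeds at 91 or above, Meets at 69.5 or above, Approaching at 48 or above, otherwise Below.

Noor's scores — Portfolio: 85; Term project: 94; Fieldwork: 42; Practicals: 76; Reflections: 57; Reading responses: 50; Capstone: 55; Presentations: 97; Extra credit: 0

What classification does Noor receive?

Fieldwork score 42 < 50: minimum not met.
Weighted total:
  Portfolio 85 × 0.21 = 17.85
  Term project 94 × 0.1 = 9.4
  Fieldwork 42 × 0.06 = 2.52
  Practicals 76 × 0.05 = 3.8
  Reflections 57 × 0.24 = 13.68
  Reading responses 50 × 0.07 = 3.5
  Capstone 55 × 0.19 = 10.45
  Presentations 97 × 0.08 = 7.76
Sum = 68.96
Extra credit: 68.96 + 0 = 68.96
Because the Fieldwork minimum was not met, the result is Below.

Below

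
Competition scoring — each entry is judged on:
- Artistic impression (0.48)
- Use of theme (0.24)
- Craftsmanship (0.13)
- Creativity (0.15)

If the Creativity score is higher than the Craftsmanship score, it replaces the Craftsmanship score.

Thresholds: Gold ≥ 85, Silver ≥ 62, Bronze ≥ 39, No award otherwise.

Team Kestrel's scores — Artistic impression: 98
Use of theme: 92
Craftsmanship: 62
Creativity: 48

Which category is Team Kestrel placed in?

Creativity (48) ≤ Craftsmanship (62), so Craftsmanship stays at 62.
Weighted total:
  Artistic impression 98 × 0.48 = 47.04
  Use of theme 92 × 0.24 = 22.08
  Craftsmanship 62 × 0.13 = 8.06
  Creativity 48 × 0.15 = 7.2
Sum = 84.38
84.38 is ≥ 62 and < 85 → Silver

Silver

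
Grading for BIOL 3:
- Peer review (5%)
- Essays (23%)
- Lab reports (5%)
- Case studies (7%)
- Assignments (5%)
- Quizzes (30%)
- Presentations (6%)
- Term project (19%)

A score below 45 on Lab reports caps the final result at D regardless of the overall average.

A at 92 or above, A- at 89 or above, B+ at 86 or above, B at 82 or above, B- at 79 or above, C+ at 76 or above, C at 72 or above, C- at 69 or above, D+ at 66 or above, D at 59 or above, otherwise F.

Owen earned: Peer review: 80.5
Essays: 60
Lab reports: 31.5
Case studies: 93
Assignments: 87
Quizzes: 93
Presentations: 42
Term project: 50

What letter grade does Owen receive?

Lab reports score 31.5 < 45: minimum not met.
Weighted total:
  Peer review 80.5 × 0.05 = 4.025
  Essays 60 × 0.23 = 13.8
  Lab reports 31.5 × 0.05 = 1.575
  Case studies 93 × 0.07 = 6.51
  Assignments 87 × 0.05 = 4.35
  Quizzes 93 × 0.3 = 27.9
  Presentations 42 × 0.06 = 2.52
  Term project 50 × 0.19 = 9.5
Sum = 70.18
70.18 would be C-; cap at D applies → D.

D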